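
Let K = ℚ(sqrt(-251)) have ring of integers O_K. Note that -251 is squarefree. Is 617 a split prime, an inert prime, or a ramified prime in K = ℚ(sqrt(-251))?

Since -251 ≡ 1 mod 4, the ring of integers is ℤ[(1+√-251)/2] with discriminant -251.
Since gcd(617, -251) = 1 the prime 617 does not ramify.
Compute (-251/617) via Euler: 366^((617-1)/2) mod 617 = 1, so (-251/617) = 1.
d is a quadratic residue mod p, hence 617 splits in O_K.

617 splits in O_K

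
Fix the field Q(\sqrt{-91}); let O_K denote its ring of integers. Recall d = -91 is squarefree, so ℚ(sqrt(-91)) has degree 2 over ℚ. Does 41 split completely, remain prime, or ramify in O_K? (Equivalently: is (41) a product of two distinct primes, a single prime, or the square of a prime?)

d = -91 ≡ 1 (mod 4), so O_K = ℤ[(1+√-91)/2] and disc(K) = d = -91.
disc(K) = -91 is not divisible by 41; 41 is unramified.
Compute (-91/41) via Euler: 32^((41-1)/2) mod 41 = 1, so (-91/41) = 1.
(-91/41) = 1, so 41 splits.

split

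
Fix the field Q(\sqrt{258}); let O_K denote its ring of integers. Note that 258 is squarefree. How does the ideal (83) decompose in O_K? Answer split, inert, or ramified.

splits completely

Since 258 ≢ 1 mod 4, the ring of integers is ℤ[√258] with discriminant 4·258 = 1032.
83 ∤ 1032, so 83 is unramified.
Legendre symbol by Euler's criterion: (258/83) ≡ 258^41 ≡ 1 (mod 83), i.e. (258/83) = 1.
d is a quadratic residue mod p, hence 83 splits in O_K.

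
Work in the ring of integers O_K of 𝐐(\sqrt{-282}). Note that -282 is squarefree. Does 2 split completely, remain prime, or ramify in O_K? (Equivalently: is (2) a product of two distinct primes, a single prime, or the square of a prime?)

d = -282 ≡ 2 (mod 4), so O_K = ℤ[√-282] and disc(K) = 4d = -1128.
Ramification test: 2 | -1128. The prime 2 ramifies in K.

p ramifies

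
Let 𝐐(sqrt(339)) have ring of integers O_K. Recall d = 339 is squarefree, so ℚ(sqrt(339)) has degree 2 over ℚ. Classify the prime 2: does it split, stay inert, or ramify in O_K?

2 is ramified

Since 339 ≢ 1 mod 4, the ring of integers is ℤ[√339] with discriminant 4·339 = 1356.
Ramification test: 2 | 1356. The prime 2 ramifies in K.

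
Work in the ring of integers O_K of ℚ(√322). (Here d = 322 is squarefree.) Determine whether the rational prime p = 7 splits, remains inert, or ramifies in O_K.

d = 322 ≡ 2 (mod 4), so O_K = ℤ[√322] and disc(K) = 4d = 1288.
7 divides disc(K) = 1288, so 7 ramifies.

p ramifies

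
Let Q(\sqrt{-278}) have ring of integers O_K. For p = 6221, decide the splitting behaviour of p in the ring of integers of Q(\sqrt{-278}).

split — (6221) = 𝔭₁𝔭₂ with 𝔭₁ ≠ 𝔭₂

Since -278 ≢ 1 mod 4, the ring of integers is ℤ[√-278] with discriminant 4·(-278) = -1112.
disc(K) = -1112 is not divisible by 6221; 6221 is unramified.
Legendre symbol by Euler's criterion: (-278/6221) ≡ (-278)^3110 ≡ 1 (mod 6221), i.e. (-278/6221) = 1.
d is a quadratic residue mod p, hence 6221 splits in O_K.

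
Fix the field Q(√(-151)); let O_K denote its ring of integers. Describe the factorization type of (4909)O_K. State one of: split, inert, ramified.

4909 remains inert

-151 mod 4 = 1, hence disc K = -151 and O_K = ℤ[(1+√-151)/2].
disc(K) = -151 is not divisible by 4909; 4909 is unramified.
(-151/4909) = 4758^2454 mod 4909 = 4908, giving Legendre symbol -1.
d is a non-residue mod p, hence 4909 remains inert in O_K.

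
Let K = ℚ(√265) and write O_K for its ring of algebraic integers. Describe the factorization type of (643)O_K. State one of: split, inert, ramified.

265 mod 4 = 1, hence disc K = 265 and O_K = ℤ[(1+√265)/2].
643 ∤ 265, so 643 is unramified.
Compute (265/643) via Euler: 265^((643-1)/2) mod 643 = 642, so (265/643) = -1.
Legendre symbol -1 ⇒ 643 is inert.

inert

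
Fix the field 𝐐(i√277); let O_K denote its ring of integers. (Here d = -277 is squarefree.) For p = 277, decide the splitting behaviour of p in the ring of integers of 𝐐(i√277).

ramifies in O_K

d = -277 ≡ 3 (mod 4), so O_K = ℤ[√-277] and disc(K) = 4d = -1108.
277 divides disc(K) = -1108, so 277 ramifies.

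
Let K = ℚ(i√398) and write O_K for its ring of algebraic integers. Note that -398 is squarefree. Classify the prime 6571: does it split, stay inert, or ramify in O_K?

6571 remains inert

-398 mod 4 = 2, hence disc K = 4·(-398) = -1592 and O_K = ℤ[√-398].
6571 ∤ -1592, so 6571 is unramified.
Compute (-398/6571) via Euler: 6173^((6571-1)/2) mod 6571 = 6570, so (-398/6571) = -1.
(-398/6571) = -1, so 6571 is inert.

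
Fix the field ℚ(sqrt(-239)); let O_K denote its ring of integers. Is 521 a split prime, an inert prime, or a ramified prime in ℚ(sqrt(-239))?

-239 mod 4 = 1, hence disc K = -239 and O_K = ℤ[(1+√-239)/2].
521 ∤ -239, so 521 is unramified.
Euler's criterion: (-239)^260 mod 521 = 520. Thus (-239|521) = -1.
Legendre symbol -1 ⇒ 521 is inert.

521 remains inert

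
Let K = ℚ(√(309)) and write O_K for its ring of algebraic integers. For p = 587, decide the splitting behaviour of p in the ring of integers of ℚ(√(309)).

Since 309 ≡ 1 mod 4, the ring of integers is ℤ[(1+√309)/2] with discriminant 309.
Since gcd(587, 309) = 1 the prime 587 does not ramify.
Euler's criterion: 309^293 mod 587 = 586. Thus (309|587) = -1.
Legendre symbol -1 ⇒ 587 is inert.

remains prime (inert)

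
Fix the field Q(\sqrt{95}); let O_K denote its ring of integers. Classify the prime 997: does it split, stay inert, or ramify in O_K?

997 remains inert

d = 95 ≡ 3 (mod 4), so O_K = ℤ[√95] and disc(K) = 4d = 380.
997 ∤ 380, so 997 is unramified.
Compute (95/997) via Euler: 95^((997-1)/2) mod 997 = 996, so (95/997) = -1.
d is a non-residue mod p, hence 997 remains inert in O_K.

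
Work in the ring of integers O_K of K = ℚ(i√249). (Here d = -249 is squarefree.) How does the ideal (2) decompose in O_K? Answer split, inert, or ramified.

ramified — (2) = 𝔭²

d = -249 ≡ 3 (mod 4), so O_K = ℤ[√-249] and disc(K) = 4d = -996.
2 divides disc(K) = -996, so 2 ramifies.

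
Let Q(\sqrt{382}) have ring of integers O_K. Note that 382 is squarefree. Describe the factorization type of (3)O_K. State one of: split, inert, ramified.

382 mod 4 = 2, hence disc K = 4·382 = 1528 and O_K = ℤ[√382].
3 ∤ 1528, so 3 is unramified.
Legendre symbol by Euler's criterion: (382/3) ≡ 382^1 ≡ 1 (mod 3), i.e. (382/3) = 1.
d is a quadratic residue mod p, hence 3 splits in O_K.

splits completely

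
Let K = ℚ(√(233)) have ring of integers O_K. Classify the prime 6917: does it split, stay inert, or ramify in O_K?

inert — (6917) stays prime in O_K

d = 233 ≡ 1 (mod 4), so O_K = ℤ[(1+√233)/2] and disc(K) = d = 233.
6917 ∤ 233, so 6917 is unramified.
Compute (233/6917) via Euler: 233^((6917-1)/2) mod 6917 = 6916, so (233/6917) = -1.
(233/6917) = -1, so 6917 is inert.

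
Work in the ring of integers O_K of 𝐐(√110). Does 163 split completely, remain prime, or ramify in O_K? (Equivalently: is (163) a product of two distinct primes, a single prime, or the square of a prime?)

110 mod 4 = 2, hence disc K = 4·110 = 440 and O_K = ℤ[√110].
Since gcd(163, 440) = 1 the prime 163 does not ramify.
(110/163) = 110^81 mod 163 = 162, giving Legendre symbol -1.
Legendre symbol -1 ⇒ 163 is inert.

remains prime (inert)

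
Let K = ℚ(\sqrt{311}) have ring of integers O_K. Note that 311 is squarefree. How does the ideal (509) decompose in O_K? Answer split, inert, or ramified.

remains prime (inert)

d = 311 ≡ 3 (mod 4), so O_K = ℤ[√311] and disc(K) = 4d = 1244.
509 ∤ 1244, so 509 is unramified.
Legendre symbol by Euler's criterion: (311/509) ≡ 311^254 ≡ 508 (mod 509), i.e. (311/509) = -1.
Legendre symbol -1 ⇒ 509 is inert.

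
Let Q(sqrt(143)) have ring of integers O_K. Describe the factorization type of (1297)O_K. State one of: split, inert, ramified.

inert — (1297) stays prime in O_K

d = 143 ≡ 3 (mod 4), so O_K = ℤ[√143] and disc(K) = 4d = 572.
Since gcd(1297, 572) = 1 the prime 1297 does not ramify.
Euler's criterion: 143^648 mod 1297 = 1296. Thus (143|1297) = -1.
Legendre symbol -1 ⇒ 1297 is inert.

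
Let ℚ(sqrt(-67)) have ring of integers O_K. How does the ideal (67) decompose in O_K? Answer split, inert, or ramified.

d = -67 ≡ 1 (mod 4), so O_K = ℤ[(1+√-67)/2] and disc(K) = d = -67.
disc(K) = -67 = 67·(-1), so p = 67 is ramified.

ramified — (67) = 𝔭²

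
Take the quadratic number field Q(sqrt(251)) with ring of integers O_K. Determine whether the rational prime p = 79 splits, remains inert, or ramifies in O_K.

251 mod 4 = 3, hence disc K = 4·251 = 1004 and O_K = ℤ[√251].
Since gcd(79, 1004) = 1 the prime 79 does not ramify.
(251/79) = 14^39 mod 79 = 78, giving Legendre symbol -1.
(251/79) = -1, so 79 is inert.

79 remains inert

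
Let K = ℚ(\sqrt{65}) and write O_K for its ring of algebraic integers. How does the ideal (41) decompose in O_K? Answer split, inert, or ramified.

inert

65 mod 4 = 1, hence disc K = 65 and O_K = ℤ[(1+√65)/2].
41 ∤ 65, so 41 is unramified.
Euler's criterion: 65^20 mod 41 = 40. Thus (65|41) = -1.
d is a non-residue mod p, hence 41 remains inert in O_K.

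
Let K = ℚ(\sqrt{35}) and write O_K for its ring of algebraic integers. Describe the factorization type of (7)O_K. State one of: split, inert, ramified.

ramified

Since 35 ≢ 1 mod 4, the ring of integers is ℤ[√35] with discriminant 4·35 = 140.
7 divides disc(K) = 140, so 7 ramifies.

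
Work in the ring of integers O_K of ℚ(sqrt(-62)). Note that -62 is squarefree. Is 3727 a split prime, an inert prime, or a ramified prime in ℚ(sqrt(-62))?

-62 mod 4 = 2, hence disc K = 4·(-62) = -248 and O_K = ℤ[√-62].
3727 ∤ -248, so 3727 is unramified.
Compute (-62/3727) via Euler: 3665^((3727-1)/2) mod 3727 = 1, so (-62/3727) = 1.
(-62/3727) = 1, so 3727 splits.

split — (3727) = 𝔭₁𝔭₂ with 𝔭₁ ≠ 𝔭₂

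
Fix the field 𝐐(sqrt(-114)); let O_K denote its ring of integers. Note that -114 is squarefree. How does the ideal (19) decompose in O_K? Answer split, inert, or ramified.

-114 mod 4 = 2, hence disc K = 4·(-114) = -456 and O_K = ℤ[√-114].
19 divides disc(K) = -456, so 19 ramifies.

ramifies in O_K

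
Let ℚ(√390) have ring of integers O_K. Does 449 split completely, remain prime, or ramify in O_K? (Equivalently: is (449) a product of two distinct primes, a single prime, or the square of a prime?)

split

390 mod 4 = 2, hence disc K = 4·390 = 1560 and O_K = ℤ[√390].
disc(K) = 1560 is not divisible by 449; 449 is unramified.
(390/449) = 390^224 mod 449 = 1, giving Legendre symbol 1.
(390/449) = 1, so 449 splits.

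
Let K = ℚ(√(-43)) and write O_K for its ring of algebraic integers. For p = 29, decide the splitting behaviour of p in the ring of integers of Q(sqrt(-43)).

d = -43 ≡ 1 (mod 4), so O_K = ℤ[(1+√-43)/2] and disc(K) = d = -43.
Since gcd(29, -43) = 1 the prime 29 does not ramify.
Euler's criterion: (-43)^14 mod 29 = 28. Thus (-43|29) = -1.
d is a non-residue mod p, hence 29 remains inert in O_K.

p is inert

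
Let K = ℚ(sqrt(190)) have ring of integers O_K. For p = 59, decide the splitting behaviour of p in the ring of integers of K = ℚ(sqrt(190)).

190 mod 4 = 2, hence disc K = 4·190 = 760 and O_K = ℤ[√190].
disc(K) = 760 is not divisible by 59; 59 is unramified.
Compute (190/59) via Euler: 13^((59-1)/2) mod 59 = 58, so (190/59) = -1.
Legendre symbol -1 ⇒ 59 is inert.

remains prime (inert)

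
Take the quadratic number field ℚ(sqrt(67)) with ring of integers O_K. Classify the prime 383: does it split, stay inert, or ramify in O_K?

d = 67 ≡ 3 (mod 4), so O_K = ℤ[√67] and disc(K) = 4d = 268.
Since gcd(383, 268) = 1 the prime 383 does not ramify.
Legendre symbol by Euler's criterion: (67/383) ≡ 67^191 ≡ 1 (mod 383), i.e. (67/383) = 1.
(67/383) = 1, so 383 splits.

383 splits in O_K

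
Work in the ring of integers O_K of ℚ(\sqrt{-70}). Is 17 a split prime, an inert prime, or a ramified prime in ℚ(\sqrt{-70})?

17 splits in O_K

-70 mod 4 = 2, hence disc K = 4·(-70) = -280 and O_K = ℤ[√-70].
Since gcd(17, -280) = 1 the prime 17 does not ramify.
(-70/17) = 15^8 mod 17 = 1, giving Legendre symbol 1.
(-70/17) = 1, so 17 splits.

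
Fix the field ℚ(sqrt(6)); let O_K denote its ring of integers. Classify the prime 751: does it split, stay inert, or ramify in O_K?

p is inert

6 mod 4 = 2, hence disc K = 4·6 = 24 and O_K = ℤ[√6].
751 ∤ 24, so 751 is unramified.
Legendre symbol by Euler's criterion: (6/751) ≡ 6^375 ≡ 750 (mod 751), i.e. (6/751) = -1.
(6/751) = -1, so 751 is inert.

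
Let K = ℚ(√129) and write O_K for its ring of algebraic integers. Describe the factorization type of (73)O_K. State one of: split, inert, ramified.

remains prime (inert)

129 mod 4 = 1, hence disc K = 129 and O_K = ℤ[(1+√129)/2].
Since gcd(73, 129) = 1 the prime 73 does not ramify.
Euler's criterion: 129^36 mod 73 = 72. Thus (129|73) = -1.
(129/73) = -1, so 73 is inert.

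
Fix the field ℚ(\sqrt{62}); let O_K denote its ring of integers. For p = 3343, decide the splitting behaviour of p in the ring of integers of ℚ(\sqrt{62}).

split — (3343) = 𝔭₁𝔭₂ with 𝔭₁ ≠ 𝔭₂

62 mod 4 = 2, hence disc K = 4·62 = 248 and O_K = ℤ[√62].
Since gcd(3343, 248) = 1 the prime 3343 does not ramify.
Legendre symbol by Euler's criterion: (62/3343) ≡ 62^1671 ≡ 1 (mod 3343), i.e. (62/3343) = 1.
Legendre symbol 1 ⇒ 3343 is split.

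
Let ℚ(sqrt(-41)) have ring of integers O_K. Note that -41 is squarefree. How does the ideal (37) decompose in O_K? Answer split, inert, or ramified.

-41 mod 4 = 3, hence disc K = 4·(-41) = -164 and O_K = ℤ[√-41].
Since gcd(37, -164) = 1 the prime 37 does not ramify.
Legendre symbol by Euler's criterion: (-41/37) ≡ (-41)^18 ≡ 1 (mod 37), i.e. (-41/37) = 1.
(-41/37) = 1, so 37 splits.

37 splits in O_K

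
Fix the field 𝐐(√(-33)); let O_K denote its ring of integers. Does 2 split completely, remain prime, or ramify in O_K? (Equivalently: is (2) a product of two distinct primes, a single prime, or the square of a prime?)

p ramifies

d = -33 ≡ 3 (mod 4), so O_K = ℤ[√-33] and disc(K) = 4d = -132.
2 divides disc(K) = -132, so 2 ramifies.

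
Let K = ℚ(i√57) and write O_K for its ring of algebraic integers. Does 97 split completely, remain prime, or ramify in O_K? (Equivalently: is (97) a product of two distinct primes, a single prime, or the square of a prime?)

97 remains inert

Since -57 ≢ 1 mod 4, the ring of integers is ℤ[√-57] with discriminant 4·(-57) = -228.
disc(K) = -228 is not divisible by 97; 97 is unramified.
Legendre symbol by Euler's criterion: (-57/97) ≡ (-57)^48 ≡ 96 (mod 97), i.e. (-57/97) = -1.
Legendre symbol -1 ⇒ 97 is inert.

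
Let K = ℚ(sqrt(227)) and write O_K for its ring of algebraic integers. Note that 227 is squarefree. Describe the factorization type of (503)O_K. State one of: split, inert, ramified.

d = 227 ≡ 3 (mod 4), so O_K = ℤ[√227] and disc(K) = 4d = 908.
disc(K) = 908 is not divisible by 503; 503 is unramified.
Euler's criterion: 227^251 mod 503 = 502. Thus (227|503) = -1.
d is a non-residue mod p, hence 503 remains inert in O_K.

inert — (503) stays prime in O_K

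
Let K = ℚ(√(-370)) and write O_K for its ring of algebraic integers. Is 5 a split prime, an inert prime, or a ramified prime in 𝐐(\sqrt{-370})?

-370 mod 4 = 2, hence disc K = 4·(-370) = -1480 and O_K = ℤ[√-370].
disc(K) = -1480 = 5·(-296), so p = 5 is ramified.

p ramifies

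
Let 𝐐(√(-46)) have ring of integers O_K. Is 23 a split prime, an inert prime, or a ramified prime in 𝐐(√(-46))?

ramifies in O_K

d = -46 ≡ 2 (mod 4), so O_K = ℤ[√-46] and disc(K) = 4d = -184.
Ramification test: 23 | -184. The prime 23 ramifies in K.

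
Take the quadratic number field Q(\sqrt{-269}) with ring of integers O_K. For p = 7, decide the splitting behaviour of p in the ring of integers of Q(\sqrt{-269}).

-269 mod 4 = 3, hence disc K = 4·(-269) = -1076 and O_K = ℤ[√-269].
disc(K) = -1076 is not divisible by 7; 7 is unramified.
Legendre symbol by Euler's criterion: (-269/7) ≡ (-269)^3 ≡ 1 (mod 7), i.e. (-269/7) = 1.
d is a quadratic residue mod p, hence 7 splits in O_K.

split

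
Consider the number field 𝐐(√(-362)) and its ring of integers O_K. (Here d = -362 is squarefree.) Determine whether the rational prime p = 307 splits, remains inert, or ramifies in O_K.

split — (307) = 𝔭₁𝔭₂ with 𝔭₁ ≠ 𝔭₂

Since -362 ≢ 1 mod 4, the ring of integers is ℤ[√-362] with discriminant 4·(-362) = -1448.
307 ∤ -1448, so 307 is unramified.
(-362/307) = 252^153 mod 307 = 1, giving Legendre symbol 1.
Legendre symbol 1 ⇒ 307 is split.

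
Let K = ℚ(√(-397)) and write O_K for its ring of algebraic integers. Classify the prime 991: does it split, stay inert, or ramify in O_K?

Since -397 ≢ 1 mod 4, the ring of integers is ℤ[√-397] with discriminant 4·(-397) = -1588.
Since gcd(991, -1588) = 1 the prime 991 does not ramify.
Legendre symbol by Euler's criterion: (-397/991) ≡ (-397)^495 ≡ 1 (mod 991), i.e. (-397/991) = 1.
Legendre symbol 1 ⇒ 991 is split.

991 splits in O_K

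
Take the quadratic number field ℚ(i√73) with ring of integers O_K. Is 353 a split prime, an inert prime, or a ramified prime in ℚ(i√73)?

-73 mod 4 = 3, hence disc K = 4·(-73) = -292 and O_K = ℤ[√-73].
disc(K) = -292 is not divisible by 353; 353 is unramified.
(-73/353) = 280^176 mod 353 = 1, giving Legendre symbol 1.
(-73/353) = 1, so 353 splits.

p splits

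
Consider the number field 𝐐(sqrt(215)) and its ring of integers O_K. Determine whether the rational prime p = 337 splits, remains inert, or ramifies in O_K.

Since 215 ≢ 1 mod 4, the ring of integers is ℤ[√215] with discriminant 4·215 = 860.
337 ∤ 860, so 337 is unramified.
(215/337) = 215^168 mod 337 = 336, giving Legendre symbol -1.
Legendre symbol -1 ⇒ 337 is inert.

337 remains inert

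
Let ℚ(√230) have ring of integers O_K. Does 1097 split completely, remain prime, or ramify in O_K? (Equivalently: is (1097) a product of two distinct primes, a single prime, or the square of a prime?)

d = 230 ≡ 2 (mod 4), so O_K = ℤ[√230] and disc(K) = 4d = 920.
disc(K) = 920 is not divisible by 1097; 1097 is unramified.
Compute (230/1097) via Euler: 230^((1097-1)/2) mod 1097 = 1096, so (230/1097) = -1.
d is a non-residue mod p, hence 1097 remains inert in O_K.

p is inert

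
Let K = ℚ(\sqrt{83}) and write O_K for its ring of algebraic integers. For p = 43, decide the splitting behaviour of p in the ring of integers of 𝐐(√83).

Since 83 ≢ 1 mod 4, the ring of integers is ℤ[√83] with discriminant 4·83 = 332.
disc(K) = 332 is not divisible by 43; 43 is unramified.
(83/43) = 40^21 mod 43 = 1, giving Legendre symbol 1.
(83/43) = 1, so 43 splits.

43 splits in O_K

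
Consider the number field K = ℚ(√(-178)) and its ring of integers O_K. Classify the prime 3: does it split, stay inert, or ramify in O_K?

Since -178 ≢ 1 mod 4, the ring of integers is ℤ[√-178] with discriminant 4·(-178) = -712.
Since gcd(3, -712) = 1 the prime 3 does not ramify.
Legendre symbol by Euler's criterion: (-178/3) ≡ (-178)^1 ≡ 2 (mod 3), i.e. (-178/3) = -1.
(-178/3) = -1, so 3 is inert.

3 remains inert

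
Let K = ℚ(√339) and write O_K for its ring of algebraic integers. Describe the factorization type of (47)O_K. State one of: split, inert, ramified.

Since 339 ≢ 1 mod 4, the ring of integers is ℤ[√339] with discriminant 4·339 = 1356.
Since gcd(47, 1356) = 1 the prime 47 does not ramify.
(339/47) = 10^23 mod 47 = 46, giving Legendre symbol -1.
d is a non-residue mod p, hence 47 remains inert in O_K.

p is inert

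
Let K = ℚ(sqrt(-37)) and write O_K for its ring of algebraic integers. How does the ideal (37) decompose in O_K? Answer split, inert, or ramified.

Since -37 ≢ 1 mod 4, the ring of integers is ℤ[√-37] with discriminant 4·(-37) = -148.
Ramification test: 37 | -148. The prime 37 ramifies in K.

ramified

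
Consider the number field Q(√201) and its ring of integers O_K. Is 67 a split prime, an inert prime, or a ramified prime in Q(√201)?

ramified — (67) = 𝔭²

d = 201 ≡ 1 (mod 4), so O_K = ℤ[(1+√201)/2] and disc(K) = d = 201.
67 divides disc(K) = 201, so 67 ramifies.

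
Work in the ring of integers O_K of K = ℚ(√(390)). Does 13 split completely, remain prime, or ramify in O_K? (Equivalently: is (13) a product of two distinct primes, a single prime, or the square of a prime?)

ramifies in O_K

d = 390 ≡ 2 (mod 4), so O_K = ℤ[√390] and disc(K) = 4d = 1560.
13 divides disc(K) = 1560, so 13 ramifies.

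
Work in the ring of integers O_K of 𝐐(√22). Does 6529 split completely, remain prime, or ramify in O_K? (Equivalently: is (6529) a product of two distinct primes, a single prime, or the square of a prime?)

p is inert

d = 22 ≡ 2 (mod 4), so O_K = ℤ[√22] and disc(K) = 4d = 88.
disc(K) = 88 is not divisible by 6529; 6529 is unramified.
Compute (22/6529) via Euler: 22^((6529-1)/2) mod 6529 = 6528, so (22/6529) = -1.
d is a non-residue mod p, hence 6529 remains inert in O_K.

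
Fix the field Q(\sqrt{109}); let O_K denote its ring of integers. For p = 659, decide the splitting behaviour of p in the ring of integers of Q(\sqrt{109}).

109 mod 4 = 1, hence disc K = 109 and O_K = ℤ[(1+√109)/2].
Since gcd(659, 109) = 1 the prime 659 does not ramify.
Compute (109/659) via Euler: 109^((659-1)/2) mod 659 = 1, so (109/659) = 1.
d is a quadratic residue mod p, hence 659 splits in O_K.

p splits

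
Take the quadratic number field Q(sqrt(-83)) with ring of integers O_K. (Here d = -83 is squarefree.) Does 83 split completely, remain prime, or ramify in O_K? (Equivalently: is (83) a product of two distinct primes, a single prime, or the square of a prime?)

p ramifies

d = -83 ≡ 1 (mod 4), so O_K = ℤ[(1+√-83)/2] and disc(K) = d = -83.
83 divides disc(K) = -83, so 83 ramifies.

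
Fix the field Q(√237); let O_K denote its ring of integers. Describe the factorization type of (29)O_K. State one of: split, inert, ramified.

split

Since 237 ≡ 1 mod 4, the ring of integers is ℤ[(1+√237)/2] with discriminant 237.
disc(K) = 237 is not divisible by 29; 29 is unramified.
Compute (237/29) via Euler: 5^((29-1)/2) mod 29 = 1, so (237/29) = 1.
(237/29) = 1, so 29 splits.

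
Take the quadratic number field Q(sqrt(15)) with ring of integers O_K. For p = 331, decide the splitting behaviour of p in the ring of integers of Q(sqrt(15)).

inert

15 mod 4 = 3, hence disc K = 4·15 = 60 and O_K = ℤ[√15].
disc(K) = 60 is not divisible by 331; 331 is unramified.
Compute (15/331) via Euler: 15^((331-1)/2) mod 331 = 330, so (15/331) = -1.
(15/331) = -1, so 331 is inert.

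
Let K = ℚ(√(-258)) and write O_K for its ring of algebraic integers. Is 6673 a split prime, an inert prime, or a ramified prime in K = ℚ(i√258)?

inert

-258 mod 4 = 2, hence disc K = 4·(-258) = -1032 and O_K = ℤ[√-258].
disc(K) = -1032 is not divisible by 6673; 6673 is unramified.
Legendre symbol by Euler's criterion: (-258/6673) ≡ (-258)^3336 ≡ 6672 (mod 6673), i.e. (-258/6673) = -1.
(-258/6673) = -1, so 6673 is inert.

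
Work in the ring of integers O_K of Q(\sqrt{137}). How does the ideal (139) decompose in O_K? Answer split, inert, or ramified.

Since 137 ≡ 1 mod 4, the ring of integers is ℤ[(1+√137)/2] with discriminant 137.
disc(K) = 137 is not divisible by 139; 139 is unramified.
Legendre symbol by Euler's criterion: (137/139) ≡ 137^69 ≡ 1 (mod 139), i.e. (137/139) = 1.
d is a quadratic residue mod p, hence 139 splits in O_K.

p splits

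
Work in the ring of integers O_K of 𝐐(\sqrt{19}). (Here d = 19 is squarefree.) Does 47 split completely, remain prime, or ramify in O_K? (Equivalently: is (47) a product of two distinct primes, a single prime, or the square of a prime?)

47 remains inert

19 mod 4 = 3, hence disc K = 4·19 = 76 and O_K = ℤ[√19].
Since gcd(47, 76) = 1 the prime 47 does not ramify.
(19/47) = 19^23 mod 47 = 46, giving Legendre symbol -1.
d is a non-residue mod p, hence 47 remains inert in O_K.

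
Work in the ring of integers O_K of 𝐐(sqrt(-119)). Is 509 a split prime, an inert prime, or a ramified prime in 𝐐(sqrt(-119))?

remains prime (inert)

-119 mod 4 = 1, hence disc K = -119 and O_K = ℤ[(1+√-119)/2].
disc(K) = -119 is not divisible by 509; 509 is unramified.
Euler's criterion: (-119)^254 mod 509 = 508. Thus (-119|509) = -1.
d is a non-residue mod p, hence 509 remains inert in O_K.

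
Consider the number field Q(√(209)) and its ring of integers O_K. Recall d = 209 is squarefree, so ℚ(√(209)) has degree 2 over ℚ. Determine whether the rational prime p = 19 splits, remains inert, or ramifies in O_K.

209 mod 4 = 1, hence disc K = 209 and O_K = ℤ[(1+√209)/2].
disc(K) = 209 = 19·11, so p = 19 is ramified.

ramifies in O_K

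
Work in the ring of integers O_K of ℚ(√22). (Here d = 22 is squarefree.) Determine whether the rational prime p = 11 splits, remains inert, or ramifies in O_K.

ramifies in O_K

22 mod 4 = 2, hence disc K = 4·22 = 88 and O_K = ℤ[√22].
disc(K) = 88 = 11·8, so p = 11 is ramified.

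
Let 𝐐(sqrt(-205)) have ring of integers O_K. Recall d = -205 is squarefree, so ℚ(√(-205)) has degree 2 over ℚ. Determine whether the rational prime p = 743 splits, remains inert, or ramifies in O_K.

split

Since -205 ≢ 1 mod 4, the ring of integers is ℤ[√-205] with discriminant 4·(-205) = -820.
743 ∤ -820, so 743 is unramified.
Legendre symbol by Euler's criterion: (-205/743) ≡ (-205)^371 ≡ 1 (mod 743), i.e. (-205/743) = 1.
Legendre symbol 1 ⇒ 743 is split.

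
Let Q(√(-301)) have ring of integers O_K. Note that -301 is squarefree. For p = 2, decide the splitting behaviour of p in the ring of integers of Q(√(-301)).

p ramifies

-301 mod 4 = 3, hence disc K = 4·(-301) = -1204 and O_K = ℤ[√-301].
disc(K) = -1204 = 2·(-602), so p = 2 is ramified.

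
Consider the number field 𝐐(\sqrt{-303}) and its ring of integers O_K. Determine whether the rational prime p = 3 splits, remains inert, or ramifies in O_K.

d = -303 ≡ 1 (mod 4), so O_K = ℤ[(1+√-303)/2] and disc(K) = d = -303.
3 divides disc(K) = -303, so 3 ramifies.

p ramifies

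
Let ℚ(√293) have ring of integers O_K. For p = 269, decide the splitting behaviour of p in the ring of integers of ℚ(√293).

split

293 mod 4 = 1, hence disc K = 293 and O_K = ℤ[(1+√293)/2].
269 ∤ 293, so 269 is unramified.
(293/269) = 24^134 mod 269 = 1, giving Legendre symbol 1.
Legendre symbol 1 ⇒ 269 is split.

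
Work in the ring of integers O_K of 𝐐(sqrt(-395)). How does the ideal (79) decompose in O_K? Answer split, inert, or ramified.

p ramifies

-395 mod 4 = 1, hence disc K = -395 and O_K = ℤ[(1+√-395)/2].
disc(K) = -395 = 79·(-5), so p = 79 is ramified.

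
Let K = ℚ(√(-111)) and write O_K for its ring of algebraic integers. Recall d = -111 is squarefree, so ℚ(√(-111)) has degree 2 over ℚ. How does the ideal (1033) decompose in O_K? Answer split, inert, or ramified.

p splits

d = -111 ≡ 1 (mod 4), so O_K = ℤ[(1+√-111)/2] and disc(K) = d = -111.
1033 ∤ -111, so 1033 is unramified.
Legendre symbol by Euler's criterion: (-111/1033) ≡ (-111)^516 ≡ 1 (mod 1033), i.e. (-111/1033) = 1.
(-111/1033) = 1, so 1033 splits.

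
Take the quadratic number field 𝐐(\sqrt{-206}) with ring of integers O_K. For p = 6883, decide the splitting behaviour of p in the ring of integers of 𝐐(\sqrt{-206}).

Since -206 ≢ 1 mod 4, the ring of integers is ℤ[√-206] with discriminant 4·(-206) = -824.
6883 ∤ -824, so 6883 is unramified.
Legendre symbol by Euler's criterion: (-206/6883) ≡ (-206)^3441 ≡ 1 (mod 6883), i.e. (-206/6883) = 1.
Legendre symbol 1 ⇒ 6883 is split.

split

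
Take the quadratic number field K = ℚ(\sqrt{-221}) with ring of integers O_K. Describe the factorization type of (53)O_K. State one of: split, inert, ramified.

-221 mod 4 = 3, hence disc K = 4·(-221) = -884 and O_K = ℤ[√-221].
53 ∤ -884, so 53 is unramified.
Legendre symbol by Euler's criterion: (-221/53) ≡ (-221)^26 ≡ 1 (mod 53), i.e. (-221/53) = 1.
Legendre symbol 1 ⇒ 53 is split.

splits completely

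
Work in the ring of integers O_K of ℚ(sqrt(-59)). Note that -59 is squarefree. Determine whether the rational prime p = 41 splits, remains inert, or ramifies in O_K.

splits completely

d = -59 ≡ 1 (mod 4), so O_K = ℤ[(1+√-59)/2] and disc(K) = d = -59.
41 ∤ -59, so 41 is unramified.
Legendre symbol by Euler's criterion: (-59/41) ≡ (-59)^20 ≡ 1 (mod 41), i.e. (-59/41) = 1.
(-59/41) = 1, so 41 splits.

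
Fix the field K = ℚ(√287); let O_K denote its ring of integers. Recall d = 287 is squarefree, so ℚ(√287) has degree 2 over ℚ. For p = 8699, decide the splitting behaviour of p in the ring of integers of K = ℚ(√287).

Since 287 ≢ 1 mod 4, the ring of integers is ℤ[√287] with discriminant 4·287 = 1148.
Since gcd(8699, 1148) = 1 the prime 8699 does not ramify.
Legendre symbol by Euler's criterion: (287/8699) ≡ 287^4349 ≡ 8698 (mod 8699), i.e. (287/8699) = -1.
Legendre symbol -1 ⇒ 8699 is inert.

remains prime (inert)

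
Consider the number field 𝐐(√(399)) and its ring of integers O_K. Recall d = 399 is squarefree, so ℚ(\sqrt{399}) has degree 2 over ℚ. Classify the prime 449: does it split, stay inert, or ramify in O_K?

p splits

Since 399 ≢ 1 mod 4, the ring of integers is ℤ[√399] with discriminant 4·399 = 1596.
449 ∤ 1596, so 449 is unramified.
(399/449) = 399^224 mod 449 = 1, giving Legendre symbol 1.
Legendre symbol 1 ⇒ 449 is split.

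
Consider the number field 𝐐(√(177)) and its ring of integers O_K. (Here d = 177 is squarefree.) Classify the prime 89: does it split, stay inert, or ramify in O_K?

177 mod 4 = 1, hence disc K = 177 and O_K = ℤ[(1+√177)/2].
disc(K) = 177 is not divisible by 89; 89 is unramified.
(177/89) = 88^44 mod 89 = 1, giving Legendre symbol 1.
Legendre symbol 1 ⇒ 89 is split.

splits completely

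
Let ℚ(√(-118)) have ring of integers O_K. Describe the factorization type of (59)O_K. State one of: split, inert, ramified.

ramified

-118 mod 4 = 2, hence disc K = 4·(-118) = -472 and O_K = ℤ[√-118].
Ramification test: 59 | -472. The prime 59 ramifies in K.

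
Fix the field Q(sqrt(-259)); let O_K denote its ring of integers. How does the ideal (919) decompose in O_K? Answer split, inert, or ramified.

d = -259 ≡ 1 (mod 4), so O_K = ℤ[(1+√-259)/2] and disc(K) = d = -259.
919 ∤ -259, so 919 is unramified.
(-259/919) = 660^459 mod 919 = 918, giving Legendre symbol -1.
d is a non-residue mod p, hence 919 remains inert in O_K.

remains prime (inert)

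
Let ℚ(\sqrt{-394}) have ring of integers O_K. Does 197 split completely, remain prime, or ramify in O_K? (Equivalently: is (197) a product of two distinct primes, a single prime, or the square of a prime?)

197 is ramified

Since -394 ≢ 1 mod 4, the ring of integers is ℤ[√-394] with discriminant 4·(-394) = -1576.
Ramification test: 197 | -1576. The prime 197 ramifies in K.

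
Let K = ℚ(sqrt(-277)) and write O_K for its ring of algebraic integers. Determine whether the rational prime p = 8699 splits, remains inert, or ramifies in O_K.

-277 mod 4 = 3, hence disc K = 4·(-277) = -1108 and O_K = ℤ[√-277].
8699 ∤ -1108, so 8699 is unramified.
Euler's criterion: (-277)^4349 mod 8699 = 8698. Thus (-277|8699) = -1.
d is a non-residue mod p, hence 8699 remains inert in O_K.

inert — (8699) stays prime in O_K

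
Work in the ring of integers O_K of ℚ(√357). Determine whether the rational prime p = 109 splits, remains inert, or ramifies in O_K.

inert — (109) stays prime in O_K

Since 357 ≡ 1 mod 4, the ring of integers is ℤ[(1+√357)/2] with discriminant 357.
109 ∤ 357, so 109 is unramified.
Compute (357/109) via Euler: 30^((109-1)/2) mod 109 = 108, so (357/109) = -1.
d is a non-residue mod p, hence 109 remains inert in O_K.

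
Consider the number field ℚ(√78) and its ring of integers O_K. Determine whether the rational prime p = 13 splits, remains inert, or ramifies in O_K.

ramified — (13) = 𝔭²

Since 78 ≢ 1 mod 4, the ring of integers is ℤ[√78] with discriminant 4·78 = 312.
13 divides disc(K) = 312, so 13 ramifies.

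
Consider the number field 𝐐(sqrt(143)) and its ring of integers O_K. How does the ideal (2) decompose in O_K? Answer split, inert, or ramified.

2 is ramified

Since 143 ≢ 1 mod 4, the ring of integers is ℤ[√143] with discriminant 4·143 = 572.
disc(K) = 572 = 2·286, so p = 2 is ramified.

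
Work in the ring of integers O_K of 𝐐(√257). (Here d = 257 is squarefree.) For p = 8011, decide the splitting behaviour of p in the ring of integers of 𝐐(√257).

d = 257 ≡ 1 (mod 4), so O_K = ℤ[(1+√257)/2] and disc(K) = d = 257.
8011 ∤ 257, so 8011 is unramified.
(257/8011) = 257^4005 mod 8011 = 1, giving Legendre symbol 1.
d is a quadratic residue mod p, hence 8011 splits in O_K.

split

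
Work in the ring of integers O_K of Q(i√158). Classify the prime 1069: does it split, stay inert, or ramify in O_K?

inert — (1069) stays prime in O_K

-158 mod 4 = 2, hence disc K = 4·(-158) = -632 and O_K = ℤ[√-158].
Since gcd(1069, -632) = 1 the prime 1069 does not ramify.
(-158/1069) = 911^534 mod 1069 = 1068, giving Legendre symbol -1.
(-158/1069) = -1, so 1069 is inert.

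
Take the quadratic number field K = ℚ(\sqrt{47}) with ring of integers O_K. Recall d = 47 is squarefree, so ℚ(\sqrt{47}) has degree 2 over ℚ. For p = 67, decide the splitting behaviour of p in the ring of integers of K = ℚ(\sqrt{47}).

Since 47 ≢ 1 mod 4, the ring of integers is ℤ[√47] with discriminant 4·47 = 188.
Since gcd(67, 188) = 1 the prime 67 does not ramify.
Compute (47/67) via Euler: 47^((67-1)/2) mod 67 = 1, so (47/67) = 1.
d is a quadratic residue mod p, hence 67 splits in O_K.

p splits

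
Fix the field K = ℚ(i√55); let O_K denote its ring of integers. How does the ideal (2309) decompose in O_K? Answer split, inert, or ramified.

-55 mod 4 = 1, hence disc K = -55 and O_K = ℤ[(1+√-55)/2].
disc(K) = -55 is not divisible by 2309; 2309 is unramified.
Euler's criterion: (-55)^1154 mod 2309 = 2308. Thus (-55|2309) = -1.
d is a non-residue mod p, hence 2309 remains inert in O_K.

2309 remains inert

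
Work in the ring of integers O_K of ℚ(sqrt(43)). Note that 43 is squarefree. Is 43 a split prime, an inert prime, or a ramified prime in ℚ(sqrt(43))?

Since 43 ≢ 1 mod 4, the ring of integers is ℤ[√43] with discriminant 4·43 = 172.
Ramification test: 43 | 172. The prime 43 ramifies in K.

ramifies in O_K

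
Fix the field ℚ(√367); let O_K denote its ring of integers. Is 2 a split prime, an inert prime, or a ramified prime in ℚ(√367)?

Since 367 ≢ 1 mod 4, the ring of integers is ℤ[√367] with discriminant 4·367 = 1468.
disc(K) = 1468 = 2·734, so p = 2 is ramified.

ramified — (2) = 𝔭²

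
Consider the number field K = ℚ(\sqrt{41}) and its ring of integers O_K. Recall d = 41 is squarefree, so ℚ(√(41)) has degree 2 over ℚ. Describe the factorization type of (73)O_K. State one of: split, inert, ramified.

73 splits in O_K

41 mod 4 = 1, hence disc K = 41 and O_K = ℤ[(1+√41)/2].
Since gcd(73, 41) = 1 the prime 73 does not ramify.
Legendre symbol by Euler's criterion: (41/73) ≡ 41^36 ≡ 1 (mod 73), i.e. (41/73) = 1.
(41/73) = 1, so 73 splits.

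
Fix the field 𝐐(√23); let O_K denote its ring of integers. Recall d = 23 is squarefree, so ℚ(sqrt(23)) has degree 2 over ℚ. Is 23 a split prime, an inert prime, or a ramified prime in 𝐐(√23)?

ramified — (23) = 𝔭²

23 mod 4 = 3, hence disc K = 4·23 = 92 and O_K = ℤ[√23].
disc(K) = 92 = 23·4, so p = 23 is ramified.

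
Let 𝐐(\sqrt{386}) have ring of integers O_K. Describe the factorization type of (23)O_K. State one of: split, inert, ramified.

p splits

386 mod 4 = 2, hence disc K = 4·386 = 1544 and O_K = ℤ[√386].
23 ∤ 1544, so 23 is unramified.
Compute (386/23) via Euler: 18^((23-1)/2) mod 23 = 1, so (386/23) = 1.
Legendre symbol 1 ⇒ 23 is split.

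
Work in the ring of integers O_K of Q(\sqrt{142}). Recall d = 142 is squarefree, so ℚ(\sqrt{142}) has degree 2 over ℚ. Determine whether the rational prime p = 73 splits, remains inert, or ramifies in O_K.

Since 142 ≢ 1 mod 4, the ring of integers is ℤ[√142] with discriminant 4·142 = 568.
Since gcd(73, 568) = 1 the prime 73 does not ramify.
Compute (142/73) via Euler: 69^((73-1)/2) mod 73 = 1, so (142/73) = 1.
d is a quadratic residue mod p, hence 73 splits in O_K.

p splits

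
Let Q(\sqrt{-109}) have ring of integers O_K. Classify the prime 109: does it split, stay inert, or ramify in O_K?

109 is ramified

-109 mod 4 = 3, hence disc K = 4·(-109) = -436 and O_K = ℤ[√-109].
109 divides disc(K) = -436, so 109 ramifies.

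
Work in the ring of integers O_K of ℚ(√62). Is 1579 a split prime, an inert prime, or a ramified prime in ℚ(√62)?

p is inert

Since 62 ≢ 1 mod 4, the ring of integers is ℤ[√62] with discriminant 4·62 = 248.
disc(K) = 248 is not divisible by 1579; 1579 is unramified.
(62/1579) = 62^789 mod 1579 = 1578, giving Legendre symbol -1.
d is a non-residue mod p, hence 1579 remains inert in O_K.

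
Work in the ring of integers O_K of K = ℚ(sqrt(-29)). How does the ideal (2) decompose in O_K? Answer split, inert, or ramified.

Since -29 ≢ 1 mod 4, the ring of integers is ℤ[√-29] with discriminant 4·(-29) = -116.
Ramification test: 2 | -116. The prime 2 ramifies in K.

2 is ramified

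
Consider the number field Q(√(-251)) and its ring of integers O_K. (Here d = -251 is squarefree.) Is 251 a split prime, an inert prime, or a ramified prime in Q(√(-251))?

-251 mod 4 = 1, hence disc K = -251 and O_K = ℤ[(1+√-251)/2].
251 divides disc(K) = -251, so 251 ramifies.

251 is ramified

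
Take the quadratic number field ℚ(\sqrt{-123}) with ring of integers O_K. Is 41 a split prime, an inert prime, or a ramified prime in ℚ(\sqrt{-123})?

ramified

d = -123 ≡ 1 (mod 4), so O_K = ℤ[(1+√-123)/2] and disc(K) = d = -123.
Ramification test: 41 | -123. The prime 41 ramifies in K.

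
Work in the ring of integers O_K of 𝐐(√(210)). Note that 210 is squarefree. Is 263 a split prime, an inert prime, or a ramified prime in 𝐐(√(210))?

p splits

Since 210 ≢ 1 mod 4, the ring of integers is ℤ[√210] with discriminant 4·210 = 840.
263 ∤ 840, so 263 is unramified.
Euler's criterion: 210^131 mod 263 = 1. Thus (210|263) = 1.
d is a quadratic residue mod p, hence 263 splits in O_K.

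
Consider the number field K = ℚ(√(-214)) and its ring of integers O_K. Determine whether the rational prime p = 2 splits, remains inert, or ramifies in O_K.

d = -214 ≡ 2 (mod 4), so O_K = ℤ[√-214] and disc(K) = 4d = -856.
2 divides disc(K) = -856, so 2 ramifies.

2 is ramified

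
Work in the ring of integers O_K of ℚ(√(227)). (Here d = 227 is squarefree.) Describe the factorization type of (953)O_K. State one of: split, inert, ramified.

953 remains inert

Since 227 ≢ 1 mod 4, the ring of integers is ℤ[√227] with discriminant 4·227 = 908.
953 ∤ 908, so 953 is unramified.
Legendre symbol by Euler's criterion: (227/953) ≡ 227^476 ≡ 952 (mod 953), i.e. (227/953) = -1.
(227/953) = -1, so 953 is inert.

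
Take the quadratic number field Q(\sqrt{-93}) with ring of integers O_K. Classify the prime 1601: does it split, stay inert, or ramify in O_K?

Since -93 ≢ 1 mod 4, the ring of integers is ℤ[√-93] with discriminant 4·(-93) = -372.
Since gcd(1601, -372) = 1 the prime 1601 does not ramify.
Euler's criterion: (-93)^800 mod 1601 = 1600. Thus (-93|1601) = -1.
(-93/1601) = -1, so 1601 is inert.

remains prime (inert)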